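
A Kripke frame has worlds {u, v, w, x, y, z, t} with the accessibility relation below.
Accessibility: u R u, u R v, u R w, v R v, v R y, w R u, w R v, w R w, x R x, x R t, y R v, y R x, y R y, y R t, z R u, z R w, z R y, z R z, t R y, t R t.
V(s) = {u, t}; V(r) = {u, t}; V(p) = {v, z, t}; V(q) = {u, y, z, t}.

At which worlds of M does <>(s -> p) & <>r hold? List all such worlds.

Let φ = <>(s -> p) & <>r. Evaluate φ at each world:
  u (successors {u, v, w}): φ is true.
  v (successors {v, y}): φ is false.
  w (successors {u, v, w}): φ is true.
  x (successors {x, t}): φ is true.
  y (successors {v, x, y, t}): φ is true.
  z (successors {u, w, y, z}): φ is true.
  t (successors {y, t}): φ is true.
For instance, at z:
  At z: <>(s -> p) is true, <>r is true, so <>(s -> p) & <>r is true.
    At z: <>(s -> p) requires s -> p at some successor in {u, w, y, z}.
      s -> p holds at w, so <>(s -> p) is true at z.
    At z: <>r requires r at some successor in {u, w, y, z}.
      r holds at u, so <>r is true at z.
Satisfying worlds: {u, w, x, y, z, t}

u, w, x, y, z, t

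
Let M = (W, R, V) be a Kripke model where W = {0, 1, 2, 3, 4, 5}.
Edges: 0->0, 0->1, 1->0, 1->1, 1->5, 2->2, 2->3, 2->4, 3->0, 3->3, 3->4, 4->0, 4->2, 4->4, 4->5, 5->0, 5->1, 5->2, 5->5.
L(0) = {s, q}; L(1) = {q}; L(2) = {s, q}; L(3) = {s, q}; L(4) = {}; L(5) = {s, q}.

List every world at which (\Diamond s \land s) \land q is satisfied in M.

0, 2, 3, 5

Recall that \Diamond ψ holds at a world iff ψ holds at some accessible world.
Let φ = (\Diamond s \land s) \land q. Evaluate φ at each world:
  0 (successors {0, 1}): φ is true.
  1 (successors {0, 1, 5}): φ is false.
  2 (successors {2, 3, 4}): φ is true.
  3 (successors {0, 3, 4}): φ is true.
  4 (successors {0, 2, 4, 5}): φ is false.
  5 (successors {0, 1, 2, 5}): φ is true.
For instance, at 5:
  At 5: \Diamond s \land s is true, q is true, so (\Diamond s \land s) \land q is true.
    At 5: \Diamond s is true, s is true, so \Diamond s \land s is true.
      At 5: \Diamond s requires s at some successor in {0, 1, 2, 5}.
        s holds at 0, so \Diamond s is true at 5.
Satisfying worlds: {0, 2, 3, 5}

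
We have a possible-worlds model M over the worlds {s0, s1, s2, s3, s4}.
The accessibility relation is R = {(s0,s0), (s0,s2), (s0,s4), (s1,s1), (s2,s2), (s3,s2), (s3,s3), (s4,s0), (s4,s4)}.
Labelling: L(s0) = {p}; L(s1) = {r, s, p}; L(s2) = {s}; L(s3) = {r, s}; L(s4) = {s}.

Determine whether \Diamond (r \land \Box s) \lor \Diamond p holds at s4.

Yes

At s4: \Diamond (r \land \Box s) is false, \Diamond p is true, so \Diamond (r \land \Box s) \lor \Diamond p is true.
  At s4: \Diamond (r \land \Box s) requires r \land \Box s at some successor in {s0, s4}.
    At s0: r \land \Box s is false.
    At s4: r \land \Box s is false.
  So \Diamond (r \land \Box s) is false at s4.
  At s4: \Diamond p requires p at some successor in {s0, s4}.
    p holds at s0, so \Diamond p is true at s4.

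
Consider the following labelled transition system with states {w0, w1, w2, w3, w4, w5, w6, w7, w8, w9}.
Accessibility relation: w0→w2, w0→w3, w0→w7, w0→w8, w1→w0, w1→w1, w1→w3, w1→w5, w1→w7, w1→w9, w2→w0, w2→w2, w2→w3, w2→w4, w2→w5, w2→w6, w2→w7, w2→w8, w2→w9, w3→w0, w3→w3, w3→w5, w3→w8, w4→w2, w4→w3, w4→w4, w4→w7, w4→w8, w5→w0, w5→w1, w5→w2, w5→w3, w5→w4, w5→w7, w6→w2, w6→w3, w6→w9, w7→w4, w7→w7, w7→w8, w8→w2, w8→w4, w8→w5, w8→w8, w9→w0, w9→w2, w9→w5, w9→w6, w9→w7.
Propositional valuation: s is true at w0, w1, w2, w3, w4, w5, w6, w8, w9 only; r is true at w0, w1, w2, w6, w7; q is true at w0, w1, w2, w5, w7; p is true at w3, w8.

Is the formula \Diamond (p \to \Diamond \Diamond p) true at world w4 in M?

At w4: \Diamond (p \to \Diamond \Diamond p) requires p \to \Diamond \Diamond p at some successor in {w2, w3, w4, w7, w8}.
  p \to \Diamond \Diamond p holds at w2, so \Diamond (p \to \Diamond \Diamond p) is true at w4.
    At w2: p is false, \Diamond \Diamond p is true, so p \to \Diamond \Diamond p is true.
      At w2: \Diamond \Diamond p requires \Diamond p at some successor in {w0, w2, w3, w4, w5, w6, w7, w8, w9}.
        \Diamond p holds at w0, so \Diamond \Diamond p is true at w2.

Yes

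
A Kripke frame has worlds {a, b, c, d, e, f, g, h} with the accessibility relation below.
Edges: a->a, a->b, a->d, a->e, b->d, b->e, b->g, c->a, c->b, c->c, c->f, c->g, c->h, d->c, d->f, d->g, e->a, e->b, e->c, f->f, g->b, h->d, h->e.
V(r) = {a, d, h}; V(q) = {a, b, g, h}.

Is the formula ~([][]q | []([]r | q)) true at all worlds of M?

No

Recall that []ψ holds at a world iff ψ holds at every accessible world, and <>ψ holds iff ψ holds at some accessible world.
Let φ = ~([][]q | []([]r | q)). Evaluate φ at each world:
  a (successors {a, b, d, e}): φ is true.
  b (successors {d, e, g}): φ is true.
  c (successors {a, b, c, f, g, h}): φ is true.
  d (successors {c, f, g}): φ is true.
  e (successors {a, b, c}): φ is true.
  f (successors {f}): φ is true.
  g (successors {b}): φ is false.
  h (successors {d, e}): φ is true.
Detail at g (counterexample):
  At g: [][]q | []([]r | q) is true, so ~([][]q | []([]r | q)) is false.
    At g: [][]q is false, []([]r | q) is true, so [][]q | []([]r | q) is true.
      At g: [][]q requires []q at every successor {b}.
        []q fails at b, so [][]q is false at g.
      At g: []([]r | q) requires []r | q at every successor {b}.
        At b: []r | q is true.
      So []([]r | q) is true at g.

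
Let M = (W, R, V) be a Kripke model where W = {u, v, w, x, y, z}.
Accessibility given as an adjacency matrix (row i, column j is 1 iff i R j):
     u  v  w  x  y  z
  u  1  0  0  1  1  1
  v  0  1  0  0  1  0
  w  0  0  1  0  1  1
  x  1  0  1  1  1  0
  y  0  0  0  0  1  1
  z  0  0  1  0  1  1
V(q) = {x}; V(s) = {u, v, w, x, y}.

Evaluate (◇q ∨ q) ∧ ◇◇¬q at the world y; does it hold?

At y: ◇q ∨ q is false, ◇◇¬q is true, so (◇q ∨ q) ∧ ◇◇¬q is false.
  At y: ◇q is false, q is false, so ◇q ∨ q is false.
    At y: ◇q requires q at some successor in {y, z}.
      At y: q is false.
      At z: q is false.
    So ◇q is false at y.
  At y: ◇◇¬q requires ◇¬q at some successor in {y, z}.
    ◇¬q holds at y, so ◇◇¬q is true at y.
      At y: ◇¬q requires ¬q at some successor in {y, z}.
        ¬q holds at y, so ◇¬q is true at y.

No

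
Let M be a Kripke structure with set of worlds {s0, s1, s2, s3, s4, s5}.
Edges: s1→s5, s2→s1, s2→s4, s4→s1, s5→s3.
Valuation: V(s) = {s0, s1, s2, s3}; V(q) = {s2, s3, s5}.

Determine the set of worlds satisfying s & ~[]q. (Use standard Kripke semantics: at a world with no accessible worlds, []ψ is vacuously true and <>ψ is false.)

Let φ = s & ~[]q. Evaluate φ at each world:
  s0 (successors ∅): φ is false.
  s1 (successors {s5}): φ is false.
  s2 (successors {s1, s4}): φ is true.
  s3 (successors ∅): φ is false.
  s4 (successors {s1}): φ is false.
  s5 (successors {s3}): φ is false.
For instance, at s2:
  At s2: s is true, ~[]q is true, so s & ~[]q is true.
    At s2: []q is false, so ~[]q is true.
      At s2: []q requires q at every successor {s1, s4}.
        q fails at s1, so []q is false at s2.
Satisfying worlds: {s2}

s2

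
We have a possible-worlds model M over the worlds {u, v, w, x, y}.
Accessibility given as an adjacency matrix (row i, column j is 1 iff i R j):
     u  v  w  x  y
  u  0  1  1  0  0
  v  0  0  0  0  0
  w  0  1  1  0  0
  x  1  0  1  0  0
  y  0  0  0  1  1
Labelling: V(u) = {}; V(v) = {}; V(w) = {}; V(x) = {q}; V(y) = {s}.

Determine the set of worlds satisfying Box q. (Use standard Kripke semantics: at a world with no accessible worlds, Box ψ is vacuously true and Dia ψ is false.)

Recall that Box ψ holds at a world iff ψ holds at every accessible world, and Dia ψ holds iff ψ holds at some accessible world.
Let φ = Box q. Evaluate φ at each world:
  u (successors {v, w}): φ is false.
  v (successors ∅): φ is true.
  w (successors {v, w}): φ is false.
  x (successors {u, w}): φ is false.
  y (successors {x, y}): φ is false.
For instance, at x:
  At x: Box q requires q at every successor {u, w}.
    q fails at u, so Box q is false at x.
Satisfying worlds: {v}

v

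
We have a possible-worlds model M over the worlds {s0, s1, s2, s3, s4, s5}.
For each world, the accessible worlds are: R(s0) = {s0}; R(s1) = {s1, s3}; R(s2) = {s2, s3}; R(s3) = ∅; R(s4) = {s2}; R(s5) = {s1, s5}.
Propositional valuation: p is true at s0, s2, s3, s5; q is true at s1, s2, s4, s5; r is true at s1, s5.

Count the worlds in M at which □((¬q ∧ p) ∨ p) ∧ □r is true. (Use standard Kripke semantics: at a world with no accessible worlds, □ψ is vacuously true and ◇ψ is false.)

1

Let φ = □((¬q ∧ p) ∨ p) ∧ □r. Evaluate φ at each world:
  s0 (successors {s0}): φ is false.
  s1 (successors {s1, s3}): φ is false.
  s2 (successors {s2, s3}): φ is false.
  s3 (successors ∅): φ is true.
  s4 (successors {s2}): φ is false.
  s5 (successors {s1, s5}): φ is false.
For instance, at s1:
  At s1: □((¬q ∧ p) ∨ p) is false, □r is false, so □((¬q ∧ p) ∨ p) ∧ □r is false.
    At s1: □((¬q ∧ p) ∨ p) requires (¬q ∧ p) ∨ p at every successor {s1, s3}.
      (¬q ∧ p) ∨ p fails at s1, so □((¬q ∧ p) ∨ p) is false at s1.
    At s1: □r requires r at every successor {s1, s3}.
      r fails at s3, so □r is false at s1.
Satisfying worlds: {s3}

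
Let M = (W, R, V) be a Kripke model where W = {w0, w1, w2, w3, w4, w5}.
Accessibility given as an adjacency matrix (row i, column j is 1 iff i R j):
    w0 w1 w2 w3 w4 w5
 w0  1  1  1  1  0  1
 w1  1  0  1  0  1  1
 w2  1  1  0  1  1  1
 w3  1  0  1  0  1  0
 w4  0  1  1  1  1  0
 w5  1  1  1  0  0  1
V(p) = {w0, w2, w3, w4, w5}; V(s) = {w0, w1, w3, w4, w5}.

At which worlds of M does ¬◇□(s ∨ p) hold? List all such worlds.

none

Let φ = ¬◇□(s ∨ p). Evaluate φ at each world:
  w0 (successors {w0, w1, w2, w3, w5}): φ is false.
  w1 (successors {w0, w2, w4, w5}): φ is false.
  w2 (successors {w0, w1, w3, w4, w5}): φ is false.
  w3 (successors {w0, w2, w4}): φ is false.
  w4 (successors {w1, w2, w3, w4}): φ is false.
  w5 (successors {w0, w1, w2, w5}): φ is false.
For instance, at w0:
  At w0: ◇□(s ∨ p) is true, so ¬◇□(s ∨ p) is false.
    At w0: ◇□(s ∨ p) requires □(s ∨ p) at some successor in {w0, w1, w2, w3, w5}.
      □(s ∨ p) holds at w0, so ◇□(s ∨ p) is true at w0.
Satisfying worlds: none.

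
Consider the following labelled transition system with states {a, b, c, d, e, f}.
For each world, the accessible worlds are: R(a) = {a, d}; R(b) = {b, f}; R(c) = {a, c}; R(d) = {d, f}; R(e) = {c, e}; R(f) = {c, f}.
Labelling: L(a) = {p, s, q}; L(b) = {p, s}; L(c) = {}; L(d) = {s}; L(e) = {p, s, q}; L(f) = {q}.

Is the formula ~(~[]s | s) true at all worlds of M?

Let φ = ~(~[]s | s). Evaluate φ at each world:
  a (successors {a, d}): φ is false.
  b (successors {b, f}): φ is false.
  c (successors {a, c}): φ is false.
  d (successors {d, f}): φ is false.
  e (successors {c, e}): φ is false.
  f (successors {c, f}): φ is false.
Detail at a (counterexample):
  At a: ~[]s | s is true, so ~(~[]s | s) is false.
    At a: ~[]s is false, s is true, so ~[]s | s is true.
      At a: []s is true, so ~[]s is false.

No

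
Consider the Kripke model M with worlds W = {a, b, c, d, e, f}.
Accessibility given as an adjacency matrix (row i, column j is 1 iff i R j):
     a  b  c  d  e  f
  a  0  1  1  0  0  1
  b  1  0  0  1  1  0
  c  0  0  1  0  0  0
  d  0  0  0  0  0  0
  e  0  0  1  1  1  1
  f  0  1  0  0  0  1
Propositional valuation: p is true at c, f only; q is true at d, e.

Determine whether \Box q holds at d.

Recall that \Box ψ holds at a world iff ψ holds at every accessible world, and \Diamond ψ holds iff ψ holds at some accessible world.
At d: no accessible worlds, so \Box q holds vacuously.

Yes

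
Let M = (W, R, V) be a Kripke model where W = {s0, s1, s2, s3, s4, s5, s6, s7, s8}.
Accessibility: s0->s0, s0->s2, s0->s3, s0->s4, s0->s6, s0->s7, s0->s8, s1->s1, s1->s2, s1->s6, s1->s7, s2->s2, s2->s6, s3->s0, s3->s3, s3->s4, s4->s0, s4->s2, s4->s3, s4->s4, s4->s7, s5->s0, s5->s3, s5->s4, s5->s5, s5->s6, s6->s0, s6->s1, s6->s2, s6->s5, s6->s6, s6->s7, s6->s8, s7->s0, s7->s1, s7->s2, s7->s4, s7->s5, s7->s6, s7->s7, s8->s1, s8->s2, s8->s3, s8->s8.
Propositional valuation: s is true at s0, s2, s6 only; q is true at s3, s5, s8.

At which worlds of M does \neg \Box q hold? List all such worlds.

Let φ = \neg \Box q. Evaluate φ at each world:
  s0 (successors {s0, s2, s3, s4, s6, s7, s8}): φ is true.
  s1 (successors {s1, s2, s6, s7}): φ is true.
  s2 (successors {s2, s6}): φ is true.
  s3 (successors {s0, s3, s4}): φ is true.
  s4 (successors {s0, s2, s3, s4, s7}): φ is true.
  s5 (successors {s0, s3, s4, s5, s6}): φ is true.
  s6 (successors {s0, s1, s2, s5, s6, s7, s8}): φ is true.
  s7 (successors {s0, s1, s2, s4, s5, s6, s7}): φ is true.
  s8 (successors {s1, s2, s3, s8}): φ is true.
For instance, at s3:
  At s3: \Box q is false, so \neg \Box q is true.
    At s3: \Box q requires q at every successor {s0, s3, s4}.
      q fails at s0, so \Box q is false at s3.
Satisfying worlds: {s0, s1, s2, s3, s4, s5, s6, s7, s8}

s0, s1, s2, s3, s4, s5, s6, s7, s8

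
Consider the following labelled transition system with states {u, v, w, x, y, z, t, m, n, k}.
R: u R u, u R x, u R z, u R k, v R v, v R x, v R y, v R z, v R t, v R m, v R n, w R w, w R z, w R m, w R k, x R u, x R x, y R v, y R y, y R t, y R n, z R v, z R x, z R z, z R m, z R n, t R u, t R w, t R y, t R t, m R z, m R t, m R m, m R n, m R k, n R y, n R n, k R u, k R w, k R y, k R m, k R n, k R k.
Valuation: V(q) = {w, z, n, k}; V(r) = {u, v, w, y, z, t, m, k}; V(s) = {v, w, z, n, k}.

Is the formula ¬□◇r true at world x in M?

No

At x: □◇r is true, so ¬□◇r is false.
  At x: □◇r requires ◇r at every successor {u, x}.
      At u: ◇r requires r at some successor in {u, x, z, k}.
        r holds at u, so ◇r is true at u.
      At x: ◇r requires r at some successor in {u, x}.
        r holds at u, so ◇r is true at x.
  So □◇r is true at x.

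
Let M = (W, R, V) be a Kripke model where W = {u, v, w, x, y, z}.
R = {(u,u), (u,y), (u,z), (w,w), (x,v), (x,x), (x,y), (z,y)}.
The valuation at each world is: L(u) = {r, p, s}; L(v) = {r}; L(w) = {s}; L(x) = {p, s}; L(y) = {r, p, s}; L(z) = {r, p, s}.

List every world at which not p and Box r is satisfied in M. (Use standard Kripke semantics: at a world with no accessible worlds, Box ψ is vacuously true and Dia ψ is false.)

Recall that Box ψ holds at a world iff ψ holds at every accessible world, and Dia ψ holds iff ψ holds at some accessible world.
Let φ = not p and Box r. Evaluate φ at each world:
  u (successors {u, y, z}): φ is false.
  v (successors ∅): φ is true.
  w (successors {w}): φ is false.
  x (successors {v, x, y}): φ is false.
  y (successors ∅): φ is false.
  z (successors {y}): φ is false.
For instance, at z:
  At z: not p is false, Box r is true, so not p and Box r is false.
    At z: Box r requires r at every successor {y}.
      At y: r is true.
    So Box r is true at z.
Satisfying worlds: {v}

v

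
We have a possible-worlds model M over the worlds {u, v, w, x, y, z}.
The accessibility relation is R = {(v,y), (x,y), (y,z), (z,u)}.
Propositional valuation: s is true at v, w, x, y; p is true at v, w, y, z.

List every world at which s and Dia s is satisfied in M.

Recall that Dia ψ holds at a world iff ψ holds at some accessible world.
Let φ = s and Dia s. Evaluate φ at each world:
  u (successors ∅): φ is false.
  v (successors {y}): φ is true.
  w (successors ∅): φ is false.
  x (successors {y}): φ is true.
  y (successors {z}): φ is false.
  z (successors {u}): φ is false.
For instance, at z:
  At z: s is false, Dia s is false, so s and Dia s is false.
    At z: Dia s requires s at some successor in {u}.
      At u: s is false.
    So Dia s is false at z.
Satisfying worlds: {v, x}

v, x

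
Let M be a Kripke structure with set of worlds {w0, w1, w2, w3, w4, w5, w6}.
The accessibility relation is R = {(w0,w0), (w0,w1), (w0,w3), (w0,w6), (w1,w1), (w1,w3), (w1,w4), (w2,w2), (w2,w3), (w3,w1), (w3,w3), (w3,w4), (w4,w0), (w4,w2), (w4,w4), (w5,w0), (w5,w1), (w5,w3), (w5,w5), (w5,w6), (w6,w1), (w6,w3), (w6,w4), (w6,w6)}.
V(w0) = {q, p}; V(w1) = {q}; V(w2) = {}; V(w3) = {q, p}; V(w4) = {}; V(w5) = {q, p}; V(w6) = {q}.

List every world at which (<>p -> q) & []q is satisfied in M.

Recall that []ψ holds at a world iff ψ holds at every accessible world, and <>ψ holds iff ψ holds at some accessible world.
Let φ = (<>p -> q) & []q. Evaluate φ at each world:
  w0 (successors {w0, w1, w3, w6}): φ is true.
  w1 (successors {w1, w3, w4}): φ is false.
  w2 (successors {w2, w3}): φ is false.
  w3 (successors {w1, w3, w4}): φ is false.
  w4 (successors {w0, w2, w4}): φ is false.
  w5 (successors {w0, w1, w3, w5, w6}): φ is true.
  w6 (successors {w1, w3, w4, w6}): φ is false.
For instance, at w6:
  At w6: <>p -> q is true, []q is false, so (<>p -> q) & []q is false.
    At w6: <>p is true, q is true, so <>p -> q is true.
      At w6: <>p requires p at some successor in {w1, w3, w4, w6}.
        p holds at w3, so <>p is true at w6.
    At w6: []q requires q at every successor {w1, w3, w4, w6}.
      q fails at w4, so []q is false at w6.
Satisfying worlds: {w0, w5}

w0, w5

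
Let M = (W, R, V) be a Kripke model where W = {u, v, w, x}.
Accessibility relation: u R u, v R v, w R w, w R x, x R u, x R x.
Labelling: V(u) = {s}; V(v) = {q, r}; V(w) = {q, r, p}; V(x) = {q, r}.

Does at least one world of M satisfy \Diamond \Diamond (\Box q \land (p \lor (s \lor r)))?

Yes

Let φ = \Diamond \Diamond (\Box q \land (p \lor (s \lor r))). Evaluate φ at each world:
  u (successors {u}): φ is false.
  v (successors {v}): φ is true.
  w (successors {w, x}): φ is true.
  x (successors {u, x}): φ is false.
Detail at v (witness):
  At v: \Diamond \Diamond (\Box q \land (p \lor (s \lor r))) requires \Diamond (\Box q \land (p \lor (s \lor r))) at some successor in {v}.
    \Diamond (\Box q \land (p \lor (s \lor r))) holds at v, so \Diamond \Diamond (\Box q \land (p \lor (s \lor r))) is true at v.
      At v: \Diamond (\Box q \land (p \lor (s \lor r))) requires \Box q \land (p \lor (s \lor r)) at some successor in {v}.
        \Box q \land (p \lor (s \lor r)) holds at v, so \Diamond (\Box q \land (p \lor (s \lor r))) is true at v.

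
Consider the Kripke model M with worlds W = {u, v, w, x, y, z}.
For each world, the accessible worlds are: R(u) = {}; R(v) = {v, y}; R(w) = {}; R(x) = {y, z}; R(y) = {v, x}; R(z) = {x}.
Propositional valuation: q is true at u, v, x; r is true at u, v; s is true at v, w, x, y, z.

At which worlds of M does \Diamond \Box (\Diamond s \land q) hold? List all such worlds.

Let φ = \Diamond \Box (\Diamond s \land q). Evaluate φ at each world:
  u (successors ∅): φ is false.
  v (successors {v, y}): φ is true.
  w (successors ∅): φ is false.
  x (successors {y, z}): φ is true.
  y (successors {v, x}): φ is false.
  z (successors {x}): φ is false.
For instance, at z:
  At z: \Diamond \Box (\Diamond s \land q) requires \Box (\Diamond s \land q) at some successor in {x}.
    At x: \Box (\Diamond s \land q) is false.
  So \Diamond \Box (\Diamond s \land q) is false at z.
Satisfying worlds: {v, x}

v, x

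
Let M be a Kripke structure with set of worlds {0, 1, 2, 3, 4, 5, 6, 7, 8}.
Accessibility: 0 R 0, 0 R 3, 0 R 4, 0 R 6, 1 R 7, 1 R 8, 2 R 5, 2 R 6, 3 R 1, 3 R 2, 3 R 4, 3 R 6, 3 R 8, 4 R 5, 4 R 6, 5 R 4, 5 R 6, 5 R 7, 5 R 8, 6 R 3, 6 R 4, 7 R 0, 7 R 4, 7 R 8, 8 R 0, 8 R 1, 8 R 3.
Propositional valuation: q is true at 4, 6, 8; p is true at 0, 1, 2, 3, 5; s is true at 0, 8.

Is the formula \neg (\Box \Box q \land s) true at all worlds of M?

Let φ = \neg (\Box \Box q \land s). Evaluate φ at each world:
  0 (successors {0, 3, 4, 6}): φ is true.
  1 (successors {7, 8}): φ is true.
  2 (successors {5, 6}): φ is true.
  3 (successors {1, 2, 4, 6, 8}): φ is true.
  4 (successors {5, 6}): φ is true.
  5 (successors {4, 6, 7, 8}): φ is true.
  6 (successors {3, 4}): φ is true.
  7 (successors {0, 4, 8}): φ is true.
  8 (successors {0, 1, 3}): φ is true.
For instance, at 4:
  At 4: \Box \Box q \land s is false, so \neg (\Box \Box q \land s) is true.
    At 4: \Box \Box q is false, s is false, so \Box \Box q \land s is false.
      At 4: \Box \Box q requires \Box q at every successor {5, 6}.
        \Box q fails at 5, so \Box \Box q is false at 4.

Yes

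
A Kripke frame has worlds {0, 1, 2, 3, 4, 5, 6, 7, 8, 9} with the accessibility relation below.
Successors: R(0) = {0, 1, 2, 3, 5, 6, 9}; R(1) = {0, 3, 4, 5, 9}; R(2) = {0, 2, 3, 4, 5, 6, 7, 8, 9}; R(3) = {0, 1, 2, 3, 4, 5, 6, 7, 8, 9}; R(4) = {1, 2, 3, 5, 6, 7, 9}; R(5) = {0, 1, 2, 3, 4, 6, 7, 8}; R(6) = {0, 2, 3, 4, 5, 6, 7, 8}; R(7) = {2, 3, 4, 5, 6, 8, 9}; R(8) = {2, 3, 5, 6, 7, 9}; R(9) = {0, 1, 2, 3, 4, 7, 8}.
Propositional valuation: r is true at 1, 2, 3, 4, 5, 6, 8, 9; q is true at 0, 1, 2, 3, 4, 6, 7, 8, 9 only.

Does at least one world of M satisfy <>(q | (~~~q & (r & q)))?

Recall that <>ψ holds at a world iff ψ holds at some accessible world.
Let φ = <>(q | (~~~q & (r & q))). Evaluate φ at each world:
  0 (successors {0, 1, 2, 3, 5, 6, 9}): φ is true.
  1 (successors {0, 3, 4, 5, 9}): φ is true.
  2 (successors {0, 2, 3, 4, 5, 6, 7, 8, 9}): φ is true.
  3 (successors {0, 1, 2, 3, 4, 5, 6, 7, 8, 9}): φ is true.
  4 (successors {1, 2, 3, 5, 6, 7, 9}): φ is true.
  5 (successors {0, 1, 2, 3, 4, 6, 7, 8}): φ is true.
  6 (successors {0, 2, 3, 4, 5, 6, 7, 8}): φ is true.
  7 (successors {2, 3, 4, 5, 6, 8, 9}): φ is true.
  8 (successors {2, 3, 5, 6, 7, 9}): φ is true.
  9 (successors {0, 1, 2, 3, 4, 7, 8}): φ is true.
Detail at 0 (witness):
  At 0: <>(q | (~~~q & (r & q))) requires q | (~~~q & (r & q)) at some successor in {0, 1, 2, 3, 5, 6, 9}.
    q | (~~~q & (r & q)) holds at 0, so <>(q | (~~~q & (r & q))) is true at 0.

Yes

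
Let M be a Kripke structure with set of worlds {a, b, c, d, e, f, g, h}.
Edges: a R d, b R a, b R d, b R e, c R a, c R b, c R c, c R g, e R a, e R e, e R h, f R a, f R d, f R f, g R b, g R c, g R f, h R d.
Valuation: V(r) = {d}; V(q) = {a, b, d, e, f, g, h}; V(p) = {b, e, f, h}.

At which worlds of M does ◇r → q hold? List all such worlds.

Recall that ◇ψ holds at a world iff ψ holds at some accessible world.
Let φ = ◇r → q. Evaluate φ at each world:
  a (successors {d}): φ is true.
  b (successors {a, d, e}): φ is true.
  c (successors {a, b, c, g}): φ is true.
  d (successors ∅): φ is true.
  e (successors {a, e, h}): φ is true.
  f (successors {a, d, f}): φ is true.
  g (successors {b, c, f}): φ is true.
  h (successors {d}): φ is true.
For instance, at c:
  At c: ◇r is false, q is false, so ◇r → q is true.
    At c: ◇r requires r at some successor in {a, b, c, g}.
      At a: r is false.
      At b: r is false.
      At c: r is false.
      At g: r is false.
    So ◇r is false at c.
Satisfying worlds: {a, b, c, d, e, f, g, h}

a, b, c, d, e, f, g, h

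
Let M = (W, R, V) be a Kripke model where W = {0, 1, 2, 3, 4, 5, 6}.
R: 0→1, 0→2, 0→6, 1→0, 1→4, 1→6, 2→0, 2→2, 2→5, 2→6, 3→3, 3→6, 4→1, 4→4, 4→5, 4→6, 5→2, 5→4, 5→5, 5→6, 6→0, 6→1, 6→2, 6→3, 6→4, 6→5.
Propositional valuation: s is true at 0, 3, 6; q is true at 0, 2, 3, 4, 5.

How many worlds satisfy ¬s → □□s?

Let φ = ¬s → □□s. Evaluate φ at each world:
  0 (successors {1, 2, 6}): φ is true.
  1 (successors {0, 4, 6}): φ is false.
  2 (successors {0, 2, 5, 6}): φ is false.
  3 (successors {3, 6}): φ is true.
  4 (successors {1, 4, 5, 6}): φ is false.
  5 (successors {2, 4, 5, 6}): φ is false.
  6 (successors {0, 1, 2, 3, 4, 5}): φ is true.
For instance, at 5:
  At 5: ¬s is true, □□s is false, so ¬s → □□s is false.
    At 5: □□s requires □s at every successor {2, 4, 5, 6}.
      □s fails at 2, so □□s is false at 5.
Satisfying worlds: {0, 3, 6}

3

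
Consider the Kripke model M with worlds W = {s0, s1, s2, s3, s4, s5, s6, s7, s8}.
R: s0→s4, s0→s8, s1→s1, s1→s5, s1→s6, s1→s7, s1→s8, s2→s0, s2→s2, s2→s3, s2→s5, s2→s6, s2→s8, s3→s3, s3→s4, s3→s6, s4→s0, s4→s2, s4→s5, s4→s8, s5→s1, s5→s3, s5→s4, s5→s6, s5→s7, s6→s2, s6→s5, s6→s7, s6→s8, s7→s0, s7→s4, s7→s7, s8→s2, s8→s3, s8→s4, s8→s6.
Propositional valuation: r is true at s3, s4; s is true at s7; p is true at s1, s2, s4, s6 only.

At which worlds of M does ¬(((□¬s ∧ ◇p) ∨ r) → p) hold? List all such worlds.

s0, s3, s8

Let φ = ¬(((□¬s ∧ ◇p) ∨ r) → p). Evaluate φ at each world:
  s0 (successors {s4, s8}): φ is true.
  s1 (successors {s1, s5, s6, s7, s8}): φ is false.
  s2 (successors {s0, s2, s3, s5, s6, s8}): φ is false.
  s3 (successors {s3, s4, s6}): φ is true.
  s4 (successors {s0, s2, s5, s8}): φ is false.
  s5 (successors {s1, s3, s4, s6, s7}): φ is false.
  s6 (successors {s2, s5, s7, s8}): φ is false.
  s7 (successors {s0, s4, s7}): φ is false.
  s8 (successors {s2, s3, s4, s6}): φ is true.
For instance, at s6:
  At s6: ((□¬s ∧ ◇p) ∨ r) → p is true, so ¬(((□¬s ∧ ◇p) ∨ r) → p) is false.
    At s6: (□¬s ∧ ◇p) ∨ r is false, p is true, so ((□¬s ∧ ◇p) ∨ r) → p is true.
      At s6: □¬s ∧ ◇p is false, r is false, so (□¬s ∧ ◇p) ∨ r is false.
Satisfying worlds: {s0, s3, s8}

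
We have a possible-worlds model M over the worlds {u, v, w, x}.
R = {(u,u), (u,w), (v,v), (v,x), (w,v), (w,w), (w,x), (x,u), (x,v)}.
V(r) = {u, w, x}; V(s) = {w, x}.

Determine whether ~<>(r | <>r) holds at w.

No

At w: <>(r | <>r) is true, so ~<>(r | <>r) is false.
  At w: <>(r | <>r) requires r | <>r at some successor in {v, w, x}.
    r | <>r holds at v, so <>(r | <>r) is true at w.
      At v: r is false, <>r is true, so r | <>r is true.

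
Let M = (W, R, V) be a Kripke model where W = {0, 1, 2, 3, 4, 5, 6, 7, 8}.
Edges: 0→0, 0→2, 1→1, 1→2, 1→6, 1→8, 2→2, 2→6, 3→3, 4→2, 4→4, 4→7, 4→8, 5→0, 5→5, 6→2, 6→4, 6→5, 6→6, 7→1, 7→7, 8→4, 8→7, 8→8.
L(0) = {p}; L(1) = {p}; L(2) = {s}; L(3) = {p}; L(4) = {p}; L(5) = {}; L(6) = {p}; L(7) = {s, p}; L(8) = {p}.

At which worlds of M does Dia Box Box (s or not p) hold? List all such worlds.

Recall that Box ψ holds at a world iff ψ holds at every accessible world, and Dia ψ holds iff ψ holds at some accessible world.
Let φ = Dia Box Box (s or not p). Evaluate φ at each world:
  0 (successors {0, 2}): φ is false.
  1 (successors {1, 2, 6, 8}): φ is false.
  2 (successors {2, 6}): φ is false.
  3 (successors {3}): φ is false.
  4 (successors {2, 4, 7, 8}): φ is false.
  5 (successors {0, 5}): φ is false.
  6 (successors {2, 4, 5, 6}): φ is false.
  7 (successors {1, 7}): φ is false.
  8 (successors {4, 7, 8}): φ is false.
For instance, at 5:
  At 5: Dia Box Box (s or not p) requires Box Box (s or not p) at some successor in {0, 5}.
    At 0: Box Box (s or not p) is false.
    At 5: Box Box (s or not p) is false.
  So Dia Box Box (s or not p) is false at 5.
Satisfying worlds: none.

none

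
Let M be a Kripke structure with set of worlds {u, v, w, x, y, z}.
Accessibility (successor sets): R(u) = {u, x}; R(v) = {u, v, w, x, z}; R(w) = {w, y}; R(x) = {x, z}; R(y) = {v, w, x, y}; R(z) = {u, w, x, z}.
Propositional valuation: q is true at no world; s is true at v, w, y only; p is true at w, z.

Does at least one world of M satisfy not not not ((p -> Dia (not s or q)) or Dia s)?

Let φ = not not not ((p -> Dia (not s or q)) or Dia s). Evaluate φ at each world:
  u (successors {u, x}): φ is false.
  v (successors {u, v, w, x, z}): φ is false.
  w (successors {w, y}): φ is false.
  x (successors {x, z}): φ is false.
  y (successors {v, w, x, y}): φ is false.
  z (successors {u, w, x, z}): φ is false.
For instance, at v:
  At v: not not ((p -> Dia (not s or q)) or Dia s) is true, so not not not ((p -> Dia (not s or q)) or Dia s) is false.
    At v: not ((p -> Dia (not s or q)) or Dia s) is false, so not not ((p -> Dia (not s or q)) or Dia s) is true.
      At v: (p -> Dia (not s or q)) or Dia s is true, so not ((p -> Dia (not s or q)) or Dia s) is false.

No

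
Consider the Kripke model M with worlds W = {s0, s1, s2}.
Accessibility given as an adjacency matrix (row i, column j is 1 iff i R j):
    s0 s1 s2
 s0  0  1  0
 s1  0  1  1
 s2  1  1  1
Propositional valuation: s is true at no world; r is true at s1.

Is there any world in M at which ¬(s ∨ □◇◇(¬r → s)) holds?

No

Recall that □ψ holds at a world iff ψ holds at every accessible world, and ◇ψ holds iff ψ holds at some accessible world.
Let φ = ¬(s ∨ □◇◇(¬r → s)). Evaluate φ at each world:
  s0 (successors {s1}): φ is false.
  s1 (successors {s1, s2}): φ is false.
  s2 (successors {s0, s1, s2}): φ is false.
For instance, at s1:
  At s1: s ∨ □◇◇(¬r → s) is true, so ¬(s ∨ □◇◇(¬r → s)) is false.
    At s1: s is false, □◇◇(¬r → s) is true, so s ∨ □◇◇(¬r → s) is true.
      At s1: □◇◇(¬r → s) requires ◇◇(¬r → s) at every successor {s1, s2}.
        At s1: ◇◇(¬r → s) is true.
        At s2: ◇◇(¬r → s) is true.
      So □◇◇(¬r → s) is true at s1.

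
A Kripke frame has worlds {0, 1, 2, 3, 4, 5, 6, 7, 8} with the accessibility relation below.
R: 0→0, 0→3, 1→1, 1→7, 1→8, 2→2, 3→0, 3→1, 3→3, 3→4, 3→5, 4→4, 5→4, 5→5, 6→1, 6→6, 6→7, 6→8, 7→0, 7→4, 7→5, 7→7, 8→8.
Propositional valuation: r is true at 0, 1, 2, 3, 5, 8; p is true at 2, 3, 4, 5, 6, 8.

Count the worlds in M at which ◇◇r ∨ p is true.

Let φ = ◇◇r ∨ p. Evaluate φ at each world:
  0 (successors {0, 3}): φ is true.
  1 (successors {1, 7, 8}): φ is true.
  2 (successors {2}): φ is true.
  3 (successors {0, 1, 3, 4, 5}): φ is true.
  4 (successors {4}): φ is true.
  5 (successors {4, 5}): φ is true.
  6 (successors {1, 6, 7, 8}): φ is true.
  7 (successors {0, 4, 5, 7}): φ is true.
  8 (successors {8}): φ is true.
For instance, at 0:
  At 0: ◇◇r is true, p is false, so ◇◇r ∨ p is true.
    At 0: ◇◇r requires ◇r at some successor in {0, 3}.
      ◇r holds at 0, so ◇◇r is true at 0.
Satisfying worlds: {0, 1, 2, 3, 4, 5, 6, 7, 8}

9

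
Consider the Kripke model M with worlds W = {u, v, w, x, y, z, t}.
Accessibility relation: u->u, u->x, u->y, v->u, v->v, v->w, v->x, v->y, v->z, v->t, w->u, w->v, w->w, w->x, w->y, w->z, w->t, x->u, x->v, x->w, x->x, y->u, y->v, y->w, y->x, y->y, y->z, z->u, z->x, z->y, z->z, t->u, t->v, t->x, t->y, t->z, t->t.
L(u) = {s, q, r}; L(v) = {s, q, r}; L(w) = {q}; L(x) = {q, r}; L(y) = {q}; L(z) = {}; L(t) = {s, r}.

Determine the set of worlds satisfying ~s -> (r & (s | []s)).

Let φ = ~s -> (r & (s | []s)). Evaluate φ at each world:
  u (successors {u, x, y}): φ is true.
  v (successors {u, v, w, x, y, z, t}): φ is true.
  w (successors {u, v, w, x, y, z, t}): φ is false.
  x (successors {u, v, w, x}): φ is false.
  y (successors {u, v, w, x, y, z}): φ is false.
  z (successors {u, x, y, z}): φ is false.
  t (successors {u, v, x, y, z, t}): φ is true.
For instance, at z:
  At z: ~s is true, r & (s | []s) is false, so ~s -> (r & (s | []s)) is false.
    At z: r is false, s | []s is false, so r & (s | []s) is false.
      At z: s is false, []s is false, so s | []s is false.
Satisfying worlds: {u, v, t}

u, v, t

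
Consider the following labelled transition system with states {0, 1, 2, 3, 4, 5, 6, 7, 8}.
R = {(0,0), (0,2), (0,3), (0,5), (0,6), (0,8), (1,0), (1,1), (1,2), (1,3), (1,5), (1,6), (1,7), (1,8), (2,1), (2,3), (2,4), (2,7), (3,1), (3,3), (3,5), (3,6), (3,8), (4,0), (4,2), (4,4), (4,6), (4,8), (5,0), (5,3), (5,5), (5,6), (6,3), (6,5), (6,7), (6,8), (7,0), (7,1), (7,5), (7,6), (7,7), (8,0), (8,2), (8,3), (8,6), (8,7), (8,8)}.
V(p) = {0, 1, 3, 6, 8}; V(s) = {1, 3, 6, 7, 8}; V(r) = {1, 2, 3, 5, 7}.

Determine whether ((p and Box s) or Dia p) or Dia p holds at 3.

At 3: (p and Box s) or Dia p is true, Dia p is true, so ((p and Box s) or Dia p) or Dia p is true.
  At 3: p and Box s is false, Dia p is true, so (p and Box s) or Dia p is true.
    At 3: p is true, Box s is false, so p and Box s is false.
      At 3: Box s requires s at every successor {1, 3, 5, 6, 8}.
        s fails at 5, so Box s is false at 3.
    At 3: Dia p requires p at some successor in {1, 3, 5, 6, 8}.
      p holds at 1, so Dia p is true at 3.
  At 3: Dia p requires p at some successor in {1, 3, 5, 6, 8}.
    p holds at 1, so Dia p is true at 3.

Yes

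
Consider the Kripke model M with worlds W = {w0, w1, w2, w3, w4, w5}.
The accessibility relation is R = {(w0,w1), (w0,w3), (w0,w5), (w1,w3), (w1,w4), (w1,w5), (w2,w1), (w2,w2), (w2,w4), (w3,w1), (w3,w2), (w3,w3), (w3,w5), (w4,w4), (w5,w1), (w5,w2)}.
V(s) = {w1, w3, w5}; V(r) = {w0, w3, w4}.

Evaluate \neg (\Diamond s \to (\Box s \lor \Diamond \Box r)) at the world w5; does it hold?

Recall that \Box ψ holds at a world iff ψ holds at every accessible world, and \Diamond ψ holds iff ψ holds at some accessible world.
At w5: \Diamond s \to (\Box s \lor \Diamond \Box r) is false, so \neg (\Diamond s \to (\Box s \lor \Diamond \Box r)) is true.
  At w5: \Diamond s is true, \Box s \lor \Diamond \Box r is false, so \Diamond s \to (\Box s \lor \Diamond \Box r) is false.
    At w5: \Diamond s requires s at some successor in {w1, w2}.
      s holds at w1, so \Diamond s is true at w5.
    At w5: \Box s is false, \Diamond \Box r is false, so \Box s \lor \Diamond \Box r is false.
      At w5: \Box s requires s at every successor {w1, w2}.
        s fails at w2, so \Box s is false at w5.
      At w5: \Diamond \Box r requires \Box r at some successor in {w1, w2}.
        At w1: \Box r is false.
        At w2: \Box r is false.
      So \Diamond \Box r is false at w5.

Yes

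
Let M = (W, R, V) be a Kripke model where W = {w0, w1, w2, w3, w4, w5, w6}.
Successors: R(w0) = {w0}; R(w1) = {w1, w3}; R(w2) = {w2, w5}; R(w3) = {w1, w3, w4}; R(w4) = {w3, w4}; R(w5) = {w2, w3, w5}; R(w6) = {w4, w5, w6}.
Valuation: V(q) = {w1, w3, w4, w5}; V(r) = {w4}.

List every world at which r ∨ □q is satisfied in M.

w1, w3, w4

Let φ = r ∨ □q. Evaluate φ at each world:
  w0 (successors {w0}): φ is false.
  w1 (successors {w1, w3}): φ is true.
  w2 (successors {w2, w5}): φ is false.
  w3 (successors {w1, w3, w4}): φ is true.
  w4 (successors {w3, w4}): φ is true.
  w5 (successors {w2, w3, w5}): φ is false.
  w6 (successors {w4, w5, w6}): φ is false.
For instance, at w5:
  At w5: r is false, □q is false, so r ∨ □q is false.
    At w5: □q requires q at every successor {w2, w3, w5}.
      q fails at w2, so □q is false at w5.
Satisfying worlds: {w1, w3, w4}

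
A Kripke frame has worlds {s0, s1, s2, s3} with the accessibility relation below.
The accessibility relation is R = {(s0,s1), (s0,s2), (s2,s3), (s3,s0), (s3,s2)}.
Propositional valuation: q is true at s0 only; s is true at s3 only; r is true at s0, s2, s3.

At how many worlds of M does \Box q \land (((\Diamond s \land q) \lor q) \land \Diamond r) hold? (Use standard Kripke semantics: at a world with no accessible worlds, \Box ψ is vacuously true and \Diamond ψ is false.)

Let φ = \Box q \land (((\Diamond s \land q) \lor q) \land \Diamond r). Evaluate φ at each world:
  s0 (successors {s1, s2}): φ is false.
  s1 (successors ∅): φ is false.
  s2 (successors {s3}): φ is false.
  s3 (successors {s0, s2}): φ is false.
For instance, at s3:
  At s3: \Box q is false, ((\Diamond s \land q) \lor q) \land \Diamond r is false, so \Box q \land (((\Diamond s \land q) \lor q) \land \Diamond r) is false.
    At s3: \Box q requires q at every successor {s0, s2}.
      q fails at s2, so \Box q is false at s3.
    At s3: (\Diamond s \land q) \lor q is false, \Diamond r is true, so ((\Diamond s \land q) \lor q) \land \Diamond r is false.
      At s3: \Diamond s \land q is false, q is false, so (\Diamond s \land q) \lor q is false.
      At s3: \Diamond r requires r at some successor in {s0, s2}.
        r holds at s0, so \Diamond r is true at s3.
Satisfying worlds: none.

0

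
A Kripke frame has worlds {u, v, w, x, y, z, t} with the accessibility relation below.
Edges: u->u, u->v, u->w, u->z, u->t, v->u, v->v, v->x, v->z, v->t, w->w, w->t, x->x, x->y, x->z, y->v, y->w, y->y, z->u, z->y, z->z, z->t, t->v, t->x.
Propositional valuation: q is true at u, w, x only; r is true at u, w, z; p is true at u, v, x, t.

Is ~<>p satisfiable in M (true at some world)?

Let φ = ~<>p. Evaluate φ at each world:
  u (successors {u, v, w, z, t}): φ is false.
  v (successors {u, v, x, z, t}): φ is false.
  w (successors {w, t}): φ is false.
  x (successors {x, y, z}): φ is false.
  y (successors {v, w, y}): φ is false.
  z (successors {u, y, z, t}): φ is false.
  t (successors {v, x}): φ is false.
For instance, at x:
  At x: <>p is true, so ~<>p is false.
    At x: <>p requires p at some successor in {x, y, z}.
      p holds at x, so <>p is true at x.

No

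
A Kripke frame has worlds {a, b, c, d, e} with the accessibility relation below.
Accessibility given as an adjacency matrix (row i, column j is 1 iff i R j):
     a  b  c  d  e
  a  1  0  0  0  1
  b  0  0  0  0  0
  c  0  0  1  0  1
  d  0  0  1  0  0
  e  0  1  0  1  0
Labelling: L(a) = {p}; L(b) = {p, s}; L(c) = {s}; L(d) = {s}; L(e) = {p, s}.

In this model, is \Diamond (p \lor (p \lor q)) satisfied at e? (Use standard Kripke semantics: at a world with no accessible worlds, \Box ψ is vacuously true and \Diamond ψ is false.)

Recall that \Diamond ψ holds at a world iff ψ holds at some accessible world.
At e: \Diamond (p \lor (p \lor q)) requires p \lor (p \lor q) at some successor in {b, d}.
  p \lor (p \lor q) holds at b, so \Diamond (p \lor (p \lor q)) is true at e.

Yes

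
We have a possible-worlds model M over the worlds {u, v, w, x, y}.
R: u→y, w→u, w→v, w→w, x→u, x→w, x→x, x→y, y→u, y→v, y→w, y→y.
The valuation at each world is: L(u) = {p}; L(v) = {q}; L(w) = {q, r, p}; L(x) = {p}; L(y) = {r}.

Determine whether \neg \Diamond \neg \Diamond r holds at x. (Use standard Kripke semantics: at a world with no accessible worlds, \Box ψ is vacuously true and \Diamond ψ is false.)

Yes

Recall that \Diamond ψ holds at a world iff ψ holds at some accessible world.
At x: \Diamond \neg \Diamond r is false, so \neg \Diamond \neg \Diamond r is true.
  At x: \Diamond \neg \Diamond r requires \neg \Diamond r at some successor in {u, w, x, y}.
    At u: \neg \Diamond r is false.
    At w: \neg \Diamond r is false.
    At x: \neg \Diamond r is false.
    At y: \neg \Diamond r is false.
  So \Diamond \neg \Diamond r is false at x.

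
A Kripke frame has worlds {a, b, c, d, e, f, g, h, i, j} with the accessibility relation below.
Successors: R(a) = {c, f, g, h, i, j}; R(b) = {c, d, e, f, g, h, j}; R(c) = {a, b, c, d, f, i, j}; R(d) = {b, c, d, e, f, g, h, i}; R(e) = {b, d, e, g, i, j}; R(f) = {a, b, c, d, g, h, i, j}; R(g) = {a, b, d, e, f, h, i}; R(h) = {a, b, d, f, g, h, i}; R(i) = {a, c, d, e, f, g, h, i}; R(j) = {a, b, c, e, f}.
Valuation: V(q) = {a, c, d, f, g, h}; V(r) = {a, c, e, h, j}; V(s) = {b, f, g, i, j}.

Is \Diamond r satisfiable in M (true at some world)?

Recall that \Diamond ψ holds at a world iff ψ holds at some accessible world.
Let φ = \Diamond r. Evaluate φ at each world:
  a (successors {c, f, g, h, i, j}): φ is true.
  b (successors {c, d, e, f, g, h, j}): φ is true.
  c (successors {a, b, c, d, f, i, j}): φ is true.
  d (successors {b, c, d, e, f, g, h, i}): φ is true.
  e (successors {b, d, e, g, i, j}): φ is true.
  f (successors {a, b, c, d, g, h, i, j}): φ is true.
  g (successors {a, b, d, e, f, h, i}): φ is true.
  h (successors {a, b, d, f, g, h, i}): φ is true.
  i (successors {a, c, d, e, f, g, h, i}): φ is true.
  j (successors {a, b, c, e, f}): φ is true.
Detail at a (witness):
  At a: \Diamond r requires r at some successor in {c, f, g, h, i, j}.
    r holds at c, so \Diamond r is true at a.

Yes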